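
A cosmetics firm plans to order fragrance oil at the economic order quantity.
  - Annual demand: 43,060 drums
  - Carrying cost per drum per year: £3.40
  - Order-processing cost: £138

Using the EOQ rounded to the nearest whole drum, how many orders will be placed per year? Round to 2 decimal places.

23.03 orders per year

Optimal lot size Q* = (2 × 43,060 × £138 / £3.4)^½ ≈ 1,869.61 → Q = 1,870
Orders per year = D/Q = 43,060 / 1,870 = 23.027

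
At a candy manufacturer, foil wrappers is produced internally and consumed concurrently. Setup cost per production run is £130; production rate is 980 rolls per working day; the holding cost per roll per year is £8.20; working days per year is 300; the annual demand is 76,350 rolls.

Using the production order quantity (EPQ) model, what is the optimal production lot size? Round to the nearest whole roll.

1,808 rolls

d = 76,350/300 = 254.5000 rolls/day;  effective holding cost H(1 − d/p) = 8.2·(1 − 254.5000/980) = 6.07051
Q* = √(2DS / H_eff) = √(2·76,350·130 / 6.07051) ≈ 1,808.33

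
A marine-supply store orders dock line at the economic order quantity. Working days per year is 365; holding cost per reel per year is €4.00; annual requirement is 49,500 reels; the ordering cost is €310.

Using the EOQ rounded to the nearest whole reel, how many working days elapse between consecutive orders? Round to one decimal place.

20.4 days

Q* = √(2·D·S / H) = √(2·49,500·310 / 4) = √7,672,500.0 ≈ 2,769.93 → Q = 2,770 reels
Cycle time = (working days × Q)/D = (365 × 2,770) / 49,500 = 20.425 days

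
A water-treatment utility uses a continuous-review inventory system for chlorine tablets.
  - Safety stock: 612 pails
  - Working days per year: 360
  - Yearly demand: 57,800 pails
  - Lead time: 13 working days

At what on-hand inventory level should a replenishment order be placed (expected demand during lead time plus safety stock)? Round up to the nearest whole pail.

Daily demand d = 57,800 / 360 = 160.556 pails/day
Demand during lead time = 160.556 × 13 = 2,087.22
Reorder point = 2,087.22 + 612 = 2,699.22 → round up

2,700 pails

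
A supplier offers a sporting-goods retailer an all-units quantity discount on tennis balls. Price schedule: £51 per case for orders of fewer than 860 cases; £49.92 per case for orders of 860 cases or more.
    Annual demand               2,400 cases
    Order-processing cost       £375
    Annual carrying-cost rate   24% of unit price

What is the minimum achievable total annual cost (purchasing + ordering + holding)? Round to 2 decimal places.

H₁ = 24%×£51 = £12.2400;  H₂ = 24%×£49.92 = £11.9808
EOQ₁ = √(2×2,400×375/12.2400) = 383.48  (< 860, feasible at tier 1)
EOQ₂ = √(2×2,400×375/11.9808) = 387.61  (< 860 → use Q = 860 at tier-2 price)
TC(tier 1 (EOQ₁), Q≈383.5) = £127,093.83
TC(tier 2, Q≈860.0) = £126,006.26
Minimum at tier 2: £126,006.26

£126,006.26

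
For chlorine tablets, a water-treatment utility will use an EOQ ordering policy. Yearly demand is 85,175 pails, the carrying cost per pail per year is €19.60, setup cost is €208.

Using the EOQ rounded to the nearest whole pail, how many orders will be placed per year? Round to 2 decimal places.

Optimal lot size Q* = (2 × 85,175 × €208 / €19.6)^½ ≈ 1,344.54 → Q = 1,345
N = D/Q = 85,175/1,345 ≈ 63.327 orders/yr

63.33 orders per year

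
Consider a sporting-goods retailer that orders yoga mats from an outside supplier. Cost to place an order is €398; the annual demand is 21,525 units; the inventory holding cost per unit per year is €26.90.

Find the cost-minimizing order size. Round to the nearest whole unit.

798 units

Optimal lot size Q* = (2 × 21,525 × €398 / €26.9)^½ ≈ 798.09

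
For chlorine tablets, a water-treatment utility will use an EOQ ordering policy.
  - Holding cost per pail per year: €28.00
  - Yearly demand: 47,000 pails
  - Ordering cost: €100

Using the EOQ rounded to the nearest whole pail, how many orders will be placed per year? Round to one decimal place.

EOQ = √(2DS/H) = √(2 × 47,000 × 100 / 28)
    = √(335,714.29) ≈ 579.41 → Q = 579
Orders per year = D/Q = 47,000 / 579 = 81.174

81.2 orders per year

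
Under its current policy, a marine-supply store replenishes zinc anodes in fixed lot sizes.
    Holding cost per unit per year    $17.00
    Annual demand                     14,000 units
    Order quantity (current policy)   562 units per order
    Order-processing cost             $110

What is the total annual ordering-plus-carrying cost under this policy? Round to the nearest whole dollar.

Annual ordering cost = (D/Q)·S = (14,000/562) × 110 = $2,740.21
Annual holding cost  = (Q/2)·H = (562/2) × 17 = $4,777.00
Total = $2,740.21 + $4,777.00 = $7,517.21

$7,517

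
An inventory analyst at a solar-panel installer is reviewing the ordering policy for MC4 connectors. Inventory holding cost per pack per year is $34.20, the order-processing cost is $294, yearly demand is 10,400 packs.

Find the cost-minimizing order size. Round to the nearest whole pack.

Q* = √(2·D·S / H) = √(2·10,400·294 / 34.2) = √178,807.0 ≈ 422.86

423 packs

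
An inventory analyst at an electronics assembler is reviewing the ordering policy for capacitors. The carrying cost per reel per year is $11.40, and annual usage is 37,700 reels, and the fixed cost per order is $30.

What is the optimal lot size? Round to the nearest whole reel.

445 reels

EOQ = √(2DS/H) = √(2 × 37,700 × 30 / 11.4)
    = √(198,421.05) ≈ 445.44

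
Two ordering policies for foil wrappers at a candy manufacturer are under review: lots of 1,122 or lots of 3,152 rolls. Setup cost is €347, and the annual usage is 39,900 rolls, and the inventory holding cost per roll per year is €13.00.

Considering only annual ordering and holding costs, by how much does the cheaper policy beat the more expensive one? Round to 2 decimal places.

€5,247.70

TC(Q) = (D/Q)S + (Q/2)H
TC(1,122) = (39,900/1,122)×347 + (1,122/2)×13 = €19,632.84
TC(3,152) = (39,900/3,152)×347 + (3,152/2)×13 = €24,880.54
Lots of 1,122 are cheaper by €5,247.70.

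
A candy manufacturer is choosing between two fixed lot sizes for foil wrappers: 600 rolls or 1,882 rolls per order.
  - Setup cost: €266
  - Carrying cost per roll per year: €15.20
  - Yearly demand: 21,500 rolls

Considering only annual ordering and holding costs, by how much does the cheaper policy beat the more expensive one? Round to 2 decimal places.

TC(Q) = (D/Q)S + (Q/2)H
TC(600) = (21,500/600)×266 + (600/2)×15.2 = €14,091.67
TC(1,882) = (21,500/1,882)×266 + (1,882/2)×15.2 = €17,341.99
|ΔTC| = |€14,091.67 − €17,341.99| = €3,250.32

€3,250.32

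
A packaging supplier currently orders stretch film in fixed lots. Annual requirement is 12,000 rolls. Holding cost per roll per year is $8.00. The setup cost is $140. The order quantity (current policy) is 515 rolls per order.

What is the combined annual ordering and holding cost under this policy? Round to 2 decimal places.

Orders/yr = 12,000/515 = 23.301; ordering cost = 23.301 × $140 = $3,262.14
Average inventory = 515/2 = 257.5; holding cost = 257.5 × $8 = $2,060.00
Total = $3,262.14 + $2,060.00 = $5,322.14

$5,322.14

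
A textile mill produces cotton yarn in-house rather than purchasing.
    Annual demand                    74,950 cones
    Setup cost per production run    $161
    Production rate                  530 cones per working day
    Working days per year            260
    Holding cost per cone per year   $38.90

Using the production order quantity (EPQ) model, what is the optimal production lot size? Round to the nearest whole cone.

1,166 cones

Daily demand d = 74,950/260 = 288.269; p = 530; 1 − d/p = 0.45610
EPQ = √(2DS / (H(1 − d/p)))
    = √(2 × 74,950 × 161 / (38.9 × 0.45610)) ≈ 1,166.30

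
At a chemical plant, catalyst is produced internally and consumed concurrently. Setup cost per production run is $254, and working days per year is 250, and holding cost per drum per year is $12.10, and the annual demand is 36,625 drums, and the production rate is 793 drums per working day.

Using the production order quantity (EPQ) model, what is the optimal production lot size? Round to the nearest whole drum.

1,373 drums

d = 36,625/250 = 146.5000 drums/day;  effective holding cost H(1 − d/p) = 12.1·(1 − 146.5000/793) = 9.86463
Q* = √(2DS / H_eff) = √(2·36,625·254 / 9.86463) ≈ 1,373.35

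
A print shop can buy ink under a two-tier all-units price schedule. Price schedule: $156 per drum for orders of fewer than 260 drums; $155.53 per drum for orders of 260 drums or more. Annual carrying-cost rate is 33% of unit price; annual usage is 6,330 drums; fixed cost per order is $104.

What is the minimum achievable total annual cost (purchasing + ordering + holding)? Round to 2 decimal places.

$993,709.14

H₁ = 33%×$156 = $51.4800;  H₂ = 33%×$155.53 = $51.3249
EOQ₁ = √(2×6,330×104/51.4800) = 159.92  (< 260, feasible at tier 1)
EOQ₂ = √(2×6,330×104/51.3249) = 160.17  (< 260 → use Q = 260 at tier-2 price)
TC(tier 1 (EOQ₁), Q≈159.9) = $995,712.90
TC(tier 2, Q≈260.0) = $993,709.14
Minimum at tier 2: $993,709.14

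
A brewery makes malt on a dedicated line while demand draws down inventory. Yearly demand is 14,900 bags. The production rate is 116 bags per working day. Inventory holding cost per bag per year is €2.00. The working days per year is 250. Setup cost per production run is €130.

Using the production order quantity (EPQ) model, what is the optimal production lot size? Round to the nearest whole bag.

Daily demand d = 14,900/250 = 59.600; p = 116; 1 − d/p = 0.48621
EPQ = √(2DS / (H(1 − d/p)))
    = √(2 × 14,900 × 130 / (2 × 0.48621)) ≈ 1,995.97

1,996 bags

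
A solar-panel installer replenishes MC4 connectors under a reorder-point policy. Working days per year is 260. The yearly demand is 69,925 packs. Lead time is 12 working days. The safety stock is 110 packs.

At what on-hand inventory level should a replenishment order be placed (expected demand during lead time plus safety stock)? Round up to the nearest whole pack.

3,338 packs

Daily demand d = 69,925 / 260 = 268.942 packs/day
Demand during lead time = 268.942 × 12 = 3,227.31
Reorder point = 3,227.31 + 110 = 3,337.31 → round up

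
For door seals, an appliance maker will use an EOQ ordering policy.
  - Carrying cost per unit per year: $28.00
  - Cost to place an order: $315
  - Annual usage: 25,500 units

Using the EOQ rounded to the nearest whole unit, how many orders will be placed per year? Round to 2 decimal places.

33.69 orders per year

Optimal lot size Q* = (2 × 25,500 × $315 / $28)^½ ≈ 757.46 → Q = 757
N = D/Q = 25,500/757 ≈ 33.686 orders/yr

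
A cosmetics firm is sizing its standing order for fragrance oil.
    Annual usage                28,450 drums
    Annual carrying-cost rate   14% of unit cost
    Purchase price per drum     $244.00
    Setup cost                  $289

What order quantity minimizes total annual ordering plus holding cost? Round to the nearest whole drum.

694 drums

Carrying cost H = $244 × 14% = $34.1600/drum/yr
Optimal lot size Q* = (2 × 28,450 × $289 / $34.16)^½ ≈ 693.82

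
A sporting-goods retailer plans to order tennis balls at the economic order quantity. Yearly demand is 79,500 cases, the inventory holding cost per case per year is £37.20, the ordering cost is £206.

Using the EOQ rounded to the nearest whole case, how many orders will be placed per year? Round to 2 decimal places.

2DS/H = 2·79,500·206/37.2 = 880,483.87
EOQ = √880,483.87 ≈ 938.34 → Q = 938
Orders per year = D/Q = 79,500 / 938 = 84.755

84.75 orders per year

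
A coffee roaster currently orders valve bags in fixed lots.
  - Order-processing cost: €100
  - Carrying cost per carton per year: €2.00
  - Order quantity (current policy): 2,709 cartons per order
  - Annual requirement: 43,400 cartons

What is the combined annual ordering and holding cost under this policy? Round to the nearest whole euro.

€4,311

Annual ordering cost = (D/Q)·S = (43,400/2,709) × 100 = €1,602.07
Annual holding cost  = (Q/2)·H = (2,709/2) × 2 = €2,709.00
Total = €1,602.07 + €2,709.00 = €4,311.07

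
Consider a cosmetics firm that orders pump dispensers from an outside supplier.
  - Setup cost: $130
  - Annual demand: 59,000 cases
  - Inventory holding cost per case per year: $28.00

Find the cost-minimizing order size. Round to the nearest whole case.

2DS/H = 2·59,000·130/28 = 547,857.14
EOQ = √547,857.14 ≈ 740.17

740 cases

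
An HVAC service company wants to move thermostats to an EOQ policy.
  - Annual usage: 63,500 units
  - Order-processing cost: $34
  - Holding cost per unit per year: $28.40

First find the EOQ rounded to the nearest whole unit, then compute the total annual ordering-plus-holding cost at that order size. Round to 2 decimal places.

Q* = √(2·D·S / H) = √(2·63,500·34 / 28.4) = √152,042.3 ≈ 389.93 → Q = 390 units
Ordering: D/Q × S = 63,500/390 × $34 = $5,535.90
Holding:  Q/2 × H = 390/2 × $28.4 = $5,538.00
Total = $5,535.90 + $5,538.00 = $11,073.90

$11,073.90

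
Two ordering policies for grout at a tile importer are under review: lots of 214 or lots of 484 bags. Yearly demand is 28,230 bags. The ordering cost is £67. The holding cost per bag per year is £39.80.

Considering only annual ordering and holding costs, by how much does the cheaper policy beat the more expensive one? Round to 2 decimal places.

£442.51

For each Q, cost = (D/Q)·S + (Q/2)·H.
TC(214) = (28,230/214)×67 + (214/2)×39.8 = £13,096.96
TC(484) = (28,230/484)×67 + (484/2)×39.8 = £13,539.47
|ΔTC| = |£13,096.96 − £13,539.47| = £442.51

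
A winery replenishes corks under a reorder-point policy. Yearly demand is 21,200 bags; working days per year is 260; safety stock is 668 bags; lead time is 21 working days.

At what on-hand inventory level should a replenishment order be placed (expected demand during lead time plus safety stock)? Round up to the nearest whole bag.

Daily demand d = 21,200 / 260 = 81.538 bags/day
Demand during lead time = 81.538 × 21 = 1,712.31
Reorder point = 1,712.31 + 668 = 2,380.31 → round up

2,381 bags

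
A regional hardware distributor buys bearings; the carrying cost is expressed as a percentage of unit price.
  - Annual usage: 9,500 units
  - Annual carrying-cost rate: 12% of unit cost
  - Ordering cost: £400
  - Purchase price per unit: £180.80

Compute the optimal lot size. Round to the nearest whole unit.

Carrying cost H = £180.8 × 12% = £21.6960/unit/yr
Optimal lot size Q* = (2 × 9,500 × £400 / £21.696)^½ ≈ 591.86

592 units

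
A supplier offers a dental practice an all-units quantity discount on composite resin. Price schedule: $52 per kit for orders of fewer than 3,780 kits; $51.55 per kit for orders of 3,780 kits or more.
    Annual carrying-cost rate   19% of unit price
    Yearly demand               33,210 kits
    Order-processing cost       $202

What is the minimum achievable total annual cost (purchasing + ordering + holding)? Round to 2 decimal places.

$1,732,261.82

H₁ = 19%×$52 = $9.8800;  H₂ = 19%×$51.55 = $9.7945
EOQ₁ = √(2×33,210×202/9.8800) = 1,165.32  (< 3,780, feasible at tier 1)
EOQ₂ = √(2×33,210×202/9.7945) = 1,170.40  (< 3,780 → use Q = 3,780 at tier-2 price)
TC(tier 1 (EOQ₁), Q≈1,165.3) = $1,738,433.40
TC(tier 2, Q≈3,780.0) = $1,732,261.82
Minimum at tier 2: $1,732,261.82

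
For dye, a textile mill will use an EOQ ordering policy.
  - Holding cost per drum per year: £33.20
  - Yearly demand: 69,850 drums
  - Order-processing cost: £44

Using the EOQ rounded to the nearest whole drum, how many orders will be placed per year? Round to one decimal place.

162.4 orders per year

Q* = √(2·D·S / H) = √(2·69,850·44 / 33.2) = √185,144.6 ≈ 430.28 → Q = 430
Orders per year = D/Q = 69,850 / 430 = 162.442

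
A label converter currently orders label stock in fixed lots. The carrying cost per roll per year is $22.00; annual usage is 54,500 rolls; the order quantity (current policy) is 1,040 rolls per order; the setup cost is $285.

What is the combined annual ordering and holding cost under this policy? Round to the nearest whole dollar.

Orders/yr = 54,500/1,040 = 52.404; ordering cost = 52.404 × $285 = $14,935.10
Average inventory = 1,040/2 = 520; holding cost = 520 × $22 = $11,440.00
Total = $14,935.10 + $11,440.00 = $26,375.10

$26,375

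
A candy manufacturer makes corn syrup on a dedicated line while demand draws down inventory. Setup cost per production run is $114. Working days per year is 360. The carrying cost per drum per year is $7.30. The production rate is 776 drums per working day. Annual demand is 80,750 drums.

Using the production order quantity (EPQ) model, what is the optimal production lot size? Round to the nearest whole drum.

Daily demand d = 80,750/360 = 224.306; p = 776; 1 − d/p = 0.71095
EPQ = √(2DS / (H(1 − d/p)))
    = √(2 × 80,750 × 114 / (7.3 × 0.71095)) ≈ 1,883.47

1,883 drums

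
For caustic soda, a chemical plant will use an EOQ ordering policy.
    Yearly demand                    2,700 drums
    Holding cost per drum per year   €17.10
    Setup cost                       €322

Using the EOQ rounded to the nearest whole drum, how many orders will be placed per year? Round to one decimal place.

8.5 orders per year

2DS/H = 2·2,700·322/17.1 = 101,684.21
EOQ = √101,684.21 ≈ 318.88 → Q = 319
Orders per year = D/Q = 2,700 / 319 = 8.464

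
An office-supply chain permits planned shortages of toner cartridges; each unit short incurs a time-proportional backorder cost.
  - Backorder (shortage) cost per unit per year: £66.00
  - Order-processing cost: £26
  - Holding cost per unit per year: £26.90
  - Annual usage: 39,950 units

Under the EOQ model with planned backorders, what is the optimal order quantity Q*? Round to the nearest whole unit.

330 units

Basic EOQ = √(2·39,950·26/26.9) = 277.897
Backorder adjustment √((H+b)/b) = √((26.9+66)/66) = 1.1864
Q* = 277.897 × 1.1864 ≈ 329.70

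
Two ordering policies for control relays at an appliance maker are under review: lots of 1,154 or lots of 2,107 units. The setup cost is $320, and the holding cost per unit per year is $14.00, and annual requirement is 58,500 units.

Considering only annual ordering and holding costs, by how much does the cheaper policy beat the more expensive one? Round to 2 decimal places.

$666.17

TC(Q) = (D/Q)S + (Q/2)H
TC(1,154) = (58,500/1,154)×320 + (1,154/2)×14 = $24,299.84
TC(2,107) = (58,500/2,107)×320 + (2,107/2)×14 = $23,633.67
Lots of 2,107 are cheaper by $666.17.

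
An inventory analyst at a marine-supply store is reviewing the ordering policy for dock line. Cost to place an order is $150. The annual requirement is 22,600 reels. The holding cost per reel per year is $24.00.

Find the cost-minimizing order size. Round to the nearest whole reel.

2DS/H = 2·22,600·150/24 = 282,500.00
EOQ = √282,500.00 ≈ 531.51

532 reels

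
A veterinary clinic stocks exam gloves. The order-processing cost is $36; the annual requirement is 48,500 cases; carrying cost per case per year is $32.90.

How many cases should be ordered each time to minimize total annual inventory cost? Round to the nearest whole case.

326 cases

Q* = √(2·D·S / H) = √(2·48,500·36 / 32.9) = √106,139.8 ≈ 325.79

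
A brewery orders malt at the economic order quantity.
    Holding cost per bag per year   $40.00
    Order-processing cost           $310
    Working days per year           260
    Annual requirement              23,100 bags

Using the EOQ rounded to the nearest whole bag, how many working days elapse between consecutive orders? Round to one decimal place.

Q* = √(2·D·S / H) = √(2·23,100·310 / 40) = √358,050.0 ≈ 598.37 → Q = 598 bags
Cycle time = (working days × Q)/D = (260 × 598) / 23,100 = 6.731 days

6.7 days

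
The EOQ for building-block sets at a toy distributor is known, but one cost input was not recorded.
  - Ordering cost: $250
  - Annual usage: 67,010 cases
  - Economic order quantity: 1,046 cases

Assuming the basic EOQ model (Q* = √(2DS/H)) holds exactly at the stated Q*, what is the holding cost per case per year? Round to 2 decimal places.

$30.62

Since Q* = (2DS/H)^½, squaring gives Q*²·H = 2DS.
H = 2DS / Q² = 2 × 67,010 × 250 / 1,046² = 30.6229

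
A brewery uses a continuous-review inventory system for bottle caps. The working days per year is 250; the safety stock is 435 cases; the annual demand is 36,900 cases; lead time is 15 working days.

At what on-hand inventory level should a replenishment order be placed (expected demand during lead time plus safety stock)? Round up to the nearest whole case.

2,649 cases

Daily demand d = 36,900 / 250 = 147.600 cases/day
Demand during lead time = 147.600 × 15 = 2,214.00
Reorder point = 2,214.00 + 435 = 2,649.00 → round up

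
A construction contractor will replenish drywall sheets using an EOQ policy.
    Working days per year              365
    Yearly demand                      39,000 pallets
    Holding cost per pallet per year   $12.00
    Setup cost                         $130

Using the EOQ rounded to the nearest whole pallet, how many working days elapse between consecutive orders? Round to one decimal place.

Optimal lot size Q* = (2 × 39,000 × $130 / $12)^½ ≈ 919.24 → Q = 919 pallets
T = Q/D × 365 days = 919/39,000 × 365 = 8.601 days

8.6 days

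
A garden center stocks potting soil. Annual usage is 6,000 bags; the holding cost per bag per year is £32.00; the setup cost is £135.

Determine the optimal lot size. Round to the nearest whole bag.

225 bags

EOQ = √(2DS/H) = √(2 × 6,000 × 135 / 32)
    = √(50,625.00) ≈ 225.00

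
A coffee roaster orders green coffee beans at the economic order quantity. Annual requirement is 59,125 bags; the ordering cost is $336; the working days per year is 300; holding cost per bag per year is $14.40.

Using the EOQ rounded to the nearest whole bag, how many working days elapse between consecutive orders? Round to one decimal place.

2DS/H = 2·59,125·336/14.4 = 2,759,166.67
EOQ = √2,759,166.67 ≈ 1,661.07 → Q = 1,661 bags
T = Q/D × 300 days = 1,661/59,125 × 300 = 8.428 days

8.4 days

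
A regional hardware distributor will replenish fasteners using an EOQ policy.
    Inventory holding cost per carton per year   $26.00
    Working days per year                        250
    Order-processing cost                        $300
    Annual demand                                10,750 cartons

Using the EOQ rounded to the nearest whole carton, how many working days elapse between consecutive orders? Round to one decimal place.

2DS/H = 2·10,750·300/26 = 248,076.92
EOQ = √248,076.92 ≈ 498.07 → Q = 498 cartons
T = Q/D × 250 days = 498/10,750 × 250 = 11.581 days

11.6 days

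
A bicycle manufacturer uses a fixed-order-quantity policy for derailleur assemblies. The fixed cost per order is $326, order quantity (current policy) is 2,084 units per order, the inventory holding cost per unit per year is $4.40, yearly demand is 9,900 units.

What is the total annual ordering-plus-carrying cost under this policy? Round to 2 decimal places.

Ordering: D/Q × S = 9,900/2,084 × $326 = $1,548.66
Holding:  Q/2 × H = 2,084/2 × $4.4 = $4,584.80
Total = $1,548.66 + $4,584.80 = $6,133.46

$6,133.46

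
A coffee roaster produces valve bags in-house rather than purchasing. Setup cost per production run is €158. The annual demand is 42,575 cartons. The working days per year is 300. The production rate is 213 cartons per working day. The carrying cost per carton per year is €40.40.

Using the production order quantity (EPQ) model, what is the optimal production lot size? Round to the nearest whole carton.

999 cartons

Daily demand d = 42,575/300 = 141.917; p = 213; 1 − d/p = 0.33372
EPQ = √(2DS / (H(1 − d/p)))
    = √(2 × 42,575 × 158 / (40.4 × 0.33372)) ≈ 998.93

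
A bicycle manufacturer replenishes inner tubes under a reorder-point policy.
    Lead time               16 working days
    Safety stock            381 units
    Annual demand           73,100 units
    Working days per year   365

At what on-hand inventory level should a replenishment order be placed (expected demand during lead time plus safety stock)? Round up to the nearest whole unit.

Daily demand d = 73,100 / 365 = 200.274 units/day
Demand during lead time = 200.274 × 16 = 3,204.38
Reorder point = 3,204.38 + 381 = 3,585.38 → round up

3,586 units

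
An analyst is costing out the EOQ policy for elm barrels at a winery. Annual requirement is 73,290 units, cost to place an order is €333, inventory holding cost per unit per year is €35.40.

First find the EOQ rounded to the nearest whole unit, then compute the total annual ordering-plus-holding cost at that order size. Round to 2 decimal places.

€41,568.19

2DS/H = 2·73,290·333/35.4 = 1,378,845.76
EOQ = √1,378,845.76 ≈ 1,174.24 → Q = 1,174 units
Ordering: D/Q × S = 73,290/1,174 × €333 = €20,788.39
Holding:  Q/2 × H = 1,174/2 × €35.4 = €20,779.80
Total = €20,788.39 + €20,779.80 = €41,568.19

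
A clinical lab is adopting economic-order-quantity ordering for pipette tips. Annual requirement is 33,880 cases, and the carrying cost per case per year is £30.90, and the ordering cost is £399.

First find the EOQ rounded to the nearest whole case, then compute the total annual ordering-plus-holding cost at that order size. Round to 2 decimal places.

Optimal lot size Q* = (2 × 33,880 × £399 / £30.9)^½ ≈ 935.39 → Q = 935 cases
Ordering: D/Q × S = 33,880/935 × £399 = £14,457.88
Holding:  Q/2 × H = 935/2 × £30.9 = £14,445.75
Total = £14,457.88 + £14,445.75 = £28,903.63

£28,903.63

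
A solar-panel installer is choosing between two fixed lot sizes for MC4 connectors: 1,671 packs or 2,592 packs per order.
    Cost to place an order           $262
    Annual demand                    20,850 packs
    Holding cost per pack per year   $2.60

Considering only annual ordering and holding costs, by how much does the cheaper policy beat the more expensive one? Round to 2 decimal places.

$35.70

For each Q, cost = (D/Q)·S + (Q/2)·H.
TC(1,671) = (20,850/1,671)×262 + (1,671/2)×2.6 = $5,441.42
TC(2,592) = (20,850/2,592)×262 + (2,592/2)×2.6 = $5,477.12
Lots of 1,671 are cheaper by $35.70.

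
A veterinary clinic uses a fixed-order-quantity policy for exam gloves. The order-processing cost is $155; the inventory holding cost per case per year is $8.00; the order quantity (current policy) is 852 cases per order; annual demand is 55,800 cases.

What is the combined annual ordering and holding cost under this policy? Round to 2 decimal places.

Orders/yr = 55,800/852 = 65.493; ordering cost = 65.493 × $155 = $10,151.41
Average inventory = 852/2 = 426; holding cost = 426 × $8 = $3,408.00
Total = $10,151.41 + $3,408.00 = $13,559.41

$13,559.41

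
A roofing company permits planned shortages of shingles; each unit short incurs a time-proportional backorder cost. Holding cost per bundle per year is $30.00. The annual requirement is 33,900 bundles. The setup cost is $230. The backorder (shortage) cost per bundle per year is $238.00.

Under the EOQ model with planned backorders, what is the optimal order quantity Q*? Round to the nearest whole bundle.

Q* = √(2DS/H) · √((H + b)/b)
   = √(2 × 33,900 × 230 / 30) · √((30 + 238) / 238)
   = 720.972 × 1.0612 ≈ 765.06

765 bundles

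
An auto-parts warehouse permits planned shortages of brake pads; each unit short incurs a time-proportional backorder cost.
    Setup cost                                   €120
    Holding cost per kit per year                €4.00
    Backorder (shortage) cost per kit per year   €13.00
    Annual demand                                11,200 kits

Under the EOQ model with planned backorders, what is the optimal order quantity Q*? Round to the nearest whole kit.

937 kits

Q* = √(2DS/H) · √((H + b)/b)
   = √(2 × 11,200 × 120 / 4) · √((4 + 13) / 13)
   = 819.756 × 1.1435 ≈ 937.43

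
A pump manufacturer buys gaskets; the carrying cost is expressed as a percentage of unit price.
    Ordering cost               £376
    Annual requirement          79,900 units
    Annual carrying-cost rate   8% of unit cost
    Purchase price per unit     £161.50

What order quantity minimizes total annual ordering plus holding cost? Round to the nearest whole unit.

Holding cost per unit per year: H = 8% × £161.5 = £12.9200
Optimal lot size Q* = (2 × 79,900 × £376 / £12.92)^½ ≈ 2,156.51

2,157 units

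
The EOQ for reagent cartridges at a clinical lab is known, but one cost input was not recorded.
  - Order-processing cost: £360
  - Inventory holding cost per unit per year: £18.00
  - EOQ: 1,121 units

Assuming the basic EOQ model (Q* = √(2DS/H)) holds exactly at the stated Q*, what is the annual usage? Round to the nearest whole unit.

31,416 units per year

Since Q* = (2DS/H)^½, squaring gives Q*²·H = 2DS.
D = Q²H / (2S) = 1,121² × 18 / (2 × 360) = 31,416.03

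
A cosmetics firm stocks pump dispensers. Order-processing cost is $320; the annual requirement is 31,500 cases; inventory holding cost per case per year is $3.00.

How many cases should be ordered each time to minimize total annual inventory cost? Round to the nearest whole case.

2,592 cases

EOQ = √(2DS/H) = √(2 × 31,500 × 320 / 3)
    = √(6,720,000.00) ≈ 2,592.30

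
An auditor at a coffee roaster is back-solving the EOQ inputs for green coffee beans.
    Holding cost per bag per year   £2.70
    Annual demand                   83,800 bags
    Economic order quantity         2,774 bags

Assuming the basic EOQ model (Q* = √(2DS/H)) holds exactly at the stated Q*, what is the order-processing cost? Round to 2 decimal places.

£123.97

EOQ relation: Q² = 2DS/H, so rearrange for the unknown.
S = Q²H / (2D) = 2,774² × 2.7 / (2 × 83,800) = 123.9660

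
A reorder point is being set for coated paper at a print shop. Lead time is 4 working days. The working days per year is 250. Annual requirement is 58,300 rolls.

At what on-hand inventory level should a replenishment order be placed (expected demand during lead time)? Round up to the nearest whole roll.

933 rolls

Daily demand d = 58,300 / 250 = 233.200 rolls/day
Demand during lead time = 233.200 × 4 = 932.80
Reorder point = 932.80 → round up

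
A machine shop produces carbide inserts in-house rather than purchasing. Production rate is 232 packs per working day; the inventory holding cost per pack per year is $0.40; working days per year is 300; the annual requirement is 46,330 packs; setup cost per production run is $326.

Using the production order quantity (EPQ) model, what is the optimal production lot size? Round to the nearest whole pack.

d = 46,330/300 = 154.4333 packs/day;  effective holding cost H(1 − d/p) = 0.4·(1 − 154.4333/232) = 0.13374
Q* = √(2DS / H_eff) = √(2·46,330·326 / 0.13374) ≈ 15,029.04

15,029 packs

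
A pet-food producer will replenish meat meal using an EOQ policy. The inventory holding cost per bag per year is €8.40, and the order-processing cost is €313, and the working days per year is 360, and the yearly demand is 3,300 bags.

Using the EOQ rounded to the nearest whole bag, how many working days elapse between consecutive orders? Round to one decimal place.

54.1 days

2DS/H = 2·3,300·313/8.4 = 245,928.57
EOQ = √245,928.57 ≈ 495.91 → Q = 496 bags
Cycle time = (working days × Q)/D = (360 × 496) / 3,300 = 54.109 days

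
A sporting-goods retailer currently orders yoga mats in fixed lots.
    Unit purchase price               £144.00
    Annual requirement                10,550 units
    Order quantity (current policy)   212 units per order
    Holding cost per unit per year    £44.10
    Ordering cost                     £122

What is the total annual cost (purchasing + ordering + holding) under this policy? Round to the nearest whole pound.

£1,529,946

Orders/yr = 10,550/212 = 49.764; ordering cost = 49.764 × £122 = £6,071.23
Average inventory = 212/2 = 106; holding cost = 106 × £44.1 = £4,674.60
Purchase cost = D·C = 10,550 × 144 = £1,519,200.00
Total = £6,071.23 + £4,674.60 + £1,519,200.00 = £1,529,945.83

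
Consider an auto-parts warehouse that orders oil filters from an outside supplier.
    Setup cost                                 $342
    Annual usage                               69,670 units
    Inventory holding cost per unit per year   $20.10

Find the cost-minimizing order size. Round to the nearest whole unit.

1,540 units

EOQ = √(2DS/H) = √(2 × 69,670 × 342 / 20.1)
    = √(2,370,859.70) ≈ 1,539.76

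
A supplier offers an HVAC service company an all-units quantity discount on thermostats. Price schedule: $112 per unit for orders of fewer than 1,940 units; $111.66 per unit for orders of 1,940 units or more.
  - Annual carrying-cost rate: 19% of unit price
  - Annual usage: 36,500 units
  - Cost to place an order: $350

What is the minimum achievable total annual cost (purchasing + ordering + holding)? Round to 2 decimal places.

H₁ = 19%×$112 = $21.2800;  H₂ = 19%×$111.66 = $21.2154
EOQ₁ = √(2×36,500×350/21.2800) = 1,095.75  (< 1,940, feasible at tier 1)
EOQ₂ = √(2×36,500×350/21.2154) = 1,097.41  (< 1,940 → use Q = 1,940 at tier-2 price)
TC(tier 1 (EOQ₁), Q≈1,095.7) = $4,111,317.46
TC(tier 2, Q≈1,940.0) = $4,102,753.99
Minimum at tier 2: $4,102,753.99

$4,102,753.99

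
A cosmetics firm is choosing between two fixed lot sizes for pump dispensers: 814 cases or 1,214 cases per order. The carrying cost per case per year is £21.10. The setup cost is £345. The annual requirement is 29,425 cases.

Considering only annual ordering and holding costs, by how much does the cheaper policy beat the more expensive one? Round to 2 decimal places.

£110.85

For each Q, cost = (D/Q)·S + (Q/2)·H.
TC(814) = (29,425/814)×345 + (814/2)×21.1 = £21,058.98
TC(1,214) = (29,425/1,214)×345 + (1,214/2)×21.1 = £21,169.83
|ΔTC| = |£21,058.98 − £21,169.83| = £110.85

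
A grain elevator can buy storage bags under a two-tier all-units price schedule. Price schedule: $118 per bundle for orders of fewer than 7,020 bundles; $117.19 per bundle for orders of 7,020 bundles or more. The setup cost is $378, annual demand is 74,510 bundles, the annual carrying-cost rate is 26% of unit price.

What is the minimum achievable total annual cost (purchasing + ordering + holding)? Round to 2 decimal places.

$8,833,751.52

H₁ = 26%×$118 = $30.6800;  H₂ = 26%×$117.19 = $30.4694
EOQ₁ = √(2×74,510×378/30.6800) = 1,355.00  (< 7,020, feasible at tier 1)
EOQ₂ = √(2×74,510×378/30.4694) = 1,359.68  (< 7,020 → use Q = 7,020 at tier-2 price)
TC(tier 1 (EOQ₁), Q≈1,355.0) = $8,833,751.52
TC(tier 2, Q≈7,020.0) = $8,842,786.57
Minimum at tier 1 (EOQ₁): $8,833,751.52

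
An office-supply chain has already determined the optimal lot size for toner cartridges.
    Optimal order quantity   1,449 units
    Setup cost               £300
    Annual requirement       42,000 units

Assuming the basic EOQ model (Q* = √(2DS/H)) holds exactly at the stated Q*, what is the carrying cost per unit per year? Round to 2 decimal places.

From Q* = √(2DS/H) ⇒ Q*² = 2DS/H.
H = 2DS / Q² = 2 × 42,000 × 300 / 1,449² = 12.0023

£12.00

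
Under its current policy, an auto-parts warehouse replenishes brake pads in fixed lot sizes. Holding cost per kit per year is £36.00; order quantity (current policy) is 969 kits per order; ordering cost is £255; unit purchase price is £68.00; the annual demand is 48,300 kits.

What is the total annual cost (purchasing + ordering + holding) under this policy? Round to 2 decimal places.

Annual ordering cost = (D/Q)·S = (48,300/969) × 255 = £12,710.53
Annual holding cost  = (Q/2)·H = (969/2) × 36 = £17,442.00
Purchase cost = D·C = 48,300 × 68 = £3,284,400.00
Total = £12,710.53 + £17,442.00 + £3,284,400.00 = £3,314,552.53

£3,314,552.53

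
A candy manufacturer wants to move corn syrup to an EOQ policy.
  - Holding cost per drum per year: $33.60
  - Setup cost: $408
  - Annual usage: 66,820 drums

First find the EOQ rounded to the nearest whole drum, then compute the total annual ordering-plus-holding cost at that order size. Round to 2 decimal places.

Optimal lot size Q* = (2 × 66,820 × $408 / $33.6)^½ ≈ 1,273.88 → Q = 1,274 drums
Ordering: D/Q × S = 66,820/1,274 × $408 = $21,399.18
Holding:  Q/2 × H = 1,274/2 × $33.6 = $21,403.20
Total = $21,399.18 + $21,403.20 = $42,802.38

$42,802.38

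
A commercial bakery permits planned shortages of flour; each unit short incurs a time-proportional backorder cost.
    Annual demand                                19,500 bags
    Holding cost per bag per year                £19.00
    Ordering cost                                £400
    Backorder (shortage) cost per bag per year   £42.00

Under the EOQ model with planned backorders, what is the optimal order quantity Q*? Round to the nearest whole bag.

Basic EOQ = √(2·19,500·400/19) = 906.120
Backorder adjustment √((H+b)/b) = √((19+42)/42) = 1.2051
Q* = 906.120 × 1.2051 ≈ 1,092.01

1,092 bags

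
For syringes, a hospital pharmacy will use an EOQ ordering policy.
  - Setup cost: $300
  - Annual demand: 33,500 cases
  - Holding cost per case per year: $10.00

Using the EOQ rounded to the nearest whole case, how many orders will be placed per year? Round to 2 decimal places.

Q* = √(2·D·S / H) = √(2·33,500·300 / 10) = √2,010,000.0 ≈ 1,417.74 → Q = 1,418
Orders per year = D/Q = 33,500 / 1,418 = 23.625

23.62 orders per year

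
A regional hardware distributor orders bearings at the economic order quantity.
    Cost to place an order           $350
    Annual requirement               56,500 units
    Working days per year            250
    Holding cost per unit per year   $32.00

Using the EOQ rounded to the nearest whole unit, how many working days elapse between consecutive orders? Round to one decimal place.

4.9 days

Optimal lot size Q* = (2 × 56,500 × $350 / $32)^½ ≈ 1,111.73 → Q = 1,112 units
T = Q/D × 250 days = 1,112/56,500 × 250 = 4.920 days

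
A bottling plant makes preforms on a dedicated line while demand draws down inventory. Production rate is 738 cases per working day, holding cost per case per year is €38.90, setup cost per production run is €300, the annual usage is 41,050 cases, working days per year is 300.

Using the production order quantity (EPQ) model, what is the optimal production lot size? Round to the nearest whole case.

882 cases

d = 41,050/300 = 136.8333 cases/day;  effective holding cost H(1 − d/p) = 38.9·(1 − 136.8333/738) = 31.68751
Q* = √(2DS / H_eff) = √(2·41,050·300 / 31.68751) ≈ 881.63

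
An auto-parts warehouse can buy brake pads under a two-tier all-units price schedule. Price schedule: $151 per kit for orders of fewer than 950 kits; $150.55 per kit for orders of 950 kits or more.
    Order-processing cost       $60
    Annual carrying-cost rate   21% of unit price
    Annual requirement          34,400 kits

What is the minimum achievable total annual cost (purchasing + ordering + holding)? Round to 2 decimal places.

H₁ = 21%×$151 = $31.7100;  H₂ = 21%×$150.55 = $31.6155
EOQ₁ = √(2×34,400×60/31.7100) = 360.80  (< 950, feasible at tier 1)
EOQ₂ = √(2×34,400×60/31.6155) = 361.34  (< 950 → use Q = 950 at tier-2 price)
TC(tier 1 (EOQ₁), Q≈360.8) = $5,205,841.10
TC(tier 2, Q≈950.0) = $5,196,109.99
Minimum at tier 2: $5,196,109.99

$5,196,109.99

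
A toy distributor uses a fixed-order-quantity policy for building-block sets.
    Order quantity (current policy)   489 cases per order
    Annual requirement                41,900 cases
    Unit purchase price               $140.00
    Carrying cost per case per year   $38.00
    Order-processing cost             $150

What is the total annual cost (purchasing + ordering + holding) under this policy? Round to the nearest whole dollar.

$5,888,144

Annual ordering cost = (D/Q)·S = (41,900/489) × 150 = $12,852.76
Annual holding cost  = (Q/2)·H = (489/2) × 38 = $9,291.00
Purchase cost = D·C = 41,900 × 140 = $5,866,000.00
Total = $12,852.76 + $9,291.00 + $5,866,000.00 = $5,888,143.76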